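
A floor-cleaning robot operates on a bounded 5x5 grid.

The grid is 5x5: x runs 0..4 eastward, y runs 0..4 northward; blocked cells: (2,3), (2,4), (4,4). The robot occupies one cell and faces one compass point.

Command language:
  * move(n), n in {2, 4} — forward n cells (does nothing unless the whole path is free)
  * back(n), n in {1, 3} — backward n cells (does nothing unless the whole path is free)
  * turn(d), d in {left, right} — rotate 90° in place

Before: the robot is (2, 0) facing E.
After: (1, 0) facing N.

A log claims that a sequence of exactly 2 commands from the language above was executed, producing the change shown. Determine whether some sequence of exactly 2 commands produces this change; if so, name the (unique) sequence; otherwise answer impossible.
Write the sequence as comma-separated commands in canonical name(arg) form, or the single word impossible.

back(1), turn(left)

key: running turn(left) before back(1) would end elsewhere — order is forced
t0: (2, 0) facing E
step 1 (back(1)): (1, 0) facing E
step 2 (turn(left)): (1, 0) facing N
no rival 2-sequence matches.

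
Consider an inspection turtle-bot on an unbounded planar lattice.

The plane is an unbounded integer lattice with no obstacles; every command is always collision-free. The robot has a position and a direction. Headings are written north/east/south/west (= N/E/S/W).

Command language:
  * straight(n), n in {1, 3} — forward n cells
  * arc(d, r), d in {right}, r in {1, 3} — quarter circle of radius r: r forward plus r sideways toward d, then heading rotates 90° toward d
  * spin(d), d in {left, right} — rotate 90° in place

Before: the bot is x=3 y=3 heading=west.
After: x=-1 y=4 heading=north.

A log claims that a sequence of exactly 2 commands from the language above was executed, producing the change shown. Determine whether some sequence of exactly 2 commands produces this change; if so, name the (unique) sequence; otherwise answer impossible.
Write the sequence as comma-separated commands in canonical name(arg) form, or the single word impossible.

key: running arc(right, 1) before straight(3) would end elsewhere — order is forced
initial: x=3 y=3 heading=west
step 1 (straight(3)): x=0 y=3 heading=west
step 2 (arc(right, 1)): x=-1 y=4 heading=north
uniquely the one of 36 2-step routes that fits.

straight(3), arc(right, 1)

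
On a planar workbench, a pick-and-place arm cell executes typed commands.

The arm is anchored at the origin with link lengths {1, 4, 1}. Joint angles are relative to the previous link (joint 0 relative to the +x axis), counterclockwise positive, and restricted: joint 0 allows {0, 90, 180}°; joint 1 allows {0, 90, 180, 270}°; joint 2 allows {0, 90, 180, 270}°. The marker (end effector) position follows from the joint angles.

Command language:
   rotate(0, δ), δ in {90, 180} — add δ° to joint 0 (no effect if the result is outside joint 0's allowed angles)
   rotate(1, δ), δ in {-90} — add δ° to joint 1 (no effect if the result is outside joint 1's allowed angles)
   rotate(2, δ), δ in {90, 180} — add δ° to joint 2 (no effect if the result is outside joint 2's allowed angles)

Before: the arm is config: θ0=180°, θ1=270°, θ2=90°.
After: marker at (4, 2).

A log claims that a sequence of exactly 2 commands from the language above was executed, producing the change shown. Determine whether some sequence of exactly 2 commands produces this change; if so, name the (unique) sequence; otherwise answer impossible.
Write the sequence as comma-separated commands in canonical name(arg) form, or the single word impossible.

rotate(0, 180), rotate(0, 90)

key: running rotate(0, 90) before rotate(0, 180) would end elsewhere — order is forced
start: config: θ0=180°, θ1=270°, θ2=90°
[1] after rotate(0, 180): config: θ0=0°, θ1=270°, θ2=90°
[2] after rotate(0, 90): config: θ0=90°, θ1=270°, θ2=90°
no rival 2-sequence matches.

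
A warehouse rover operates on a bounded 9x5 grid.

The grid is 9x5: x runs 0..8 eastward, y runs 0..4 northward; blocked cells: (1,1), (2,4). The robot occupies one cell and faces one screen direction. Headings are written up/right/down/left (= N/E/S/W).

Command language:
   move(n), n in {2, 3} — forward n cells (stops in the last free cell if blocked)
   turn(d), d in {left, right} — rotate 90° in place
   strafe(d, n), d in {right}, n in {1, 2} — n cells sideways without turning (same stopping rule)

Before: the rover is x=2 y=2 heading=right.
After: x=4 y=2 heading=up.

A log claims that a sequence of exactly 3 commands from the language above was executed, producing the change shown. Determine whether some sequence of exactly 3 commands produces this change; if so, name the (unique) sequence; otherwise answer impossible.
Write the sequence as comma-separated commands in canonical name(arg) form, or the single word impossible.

key: running strafe(right, 1) before turn(left) would end elsewhere — order is forced
start: x=2 y=2 heading=right
1. turn(left) → x=2 y=2 heading=up
2. strafe(right, 1) → x=3 y=2 heading=up
3. strafe(right, 1) → x=4 y=2 heading=up
no rival 3-sequence matches.

turn(left), strafe(right, 1), strafe(right, 1)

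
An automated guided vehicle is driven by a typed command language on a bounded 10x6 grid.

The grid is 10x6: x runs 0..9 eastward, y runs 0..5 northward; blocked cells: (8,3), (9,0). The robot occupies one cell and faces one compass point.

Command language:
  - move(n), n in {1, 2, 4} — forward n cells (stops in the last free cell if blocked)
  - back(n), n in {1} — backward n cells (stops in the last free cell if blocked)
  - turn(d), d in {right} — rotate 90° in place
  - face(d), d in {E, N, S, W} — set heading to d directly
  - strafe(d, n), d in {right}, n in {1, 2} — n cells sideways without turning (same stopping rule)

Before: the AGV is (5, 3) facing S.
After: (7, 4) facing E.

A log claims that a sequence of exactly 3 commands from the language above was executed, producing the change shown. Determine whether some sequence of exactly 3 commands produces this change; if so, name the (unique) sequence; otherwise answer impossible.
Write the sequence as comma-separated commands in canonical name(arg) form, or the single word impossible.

key: order matters: swapping back(1) and move(2) lands elsewhere
start: (5, 3) facing S
t=1 back(1) ⇒ (5, 4) facing S
t=2 face(E) ⇒ (5, 4) facing E
t=3 move(2) ⇒ (7, 4) facing E
uniquely the one of 1331 3-step routes that fits.

back(1), face(E), move(2)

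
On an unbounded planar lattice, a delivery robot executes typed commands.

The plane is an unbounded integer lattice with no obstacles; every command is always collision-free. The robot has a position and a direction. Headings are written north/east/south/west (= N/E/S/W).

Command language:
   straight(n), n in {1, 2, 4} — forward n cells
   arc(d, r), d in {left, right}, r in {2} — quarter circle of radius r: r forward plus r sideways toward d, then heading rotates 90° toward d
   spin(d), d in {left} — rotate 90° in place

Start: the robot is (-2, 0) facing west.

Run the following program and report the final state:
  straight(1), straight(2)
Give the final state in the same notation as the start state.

begin: (-2, 0) facing west
step 1 (straight(1)): (-3, 0) facing west
step 2 (straight(2)): (-5, 0) facing west

(-5, 0) facing west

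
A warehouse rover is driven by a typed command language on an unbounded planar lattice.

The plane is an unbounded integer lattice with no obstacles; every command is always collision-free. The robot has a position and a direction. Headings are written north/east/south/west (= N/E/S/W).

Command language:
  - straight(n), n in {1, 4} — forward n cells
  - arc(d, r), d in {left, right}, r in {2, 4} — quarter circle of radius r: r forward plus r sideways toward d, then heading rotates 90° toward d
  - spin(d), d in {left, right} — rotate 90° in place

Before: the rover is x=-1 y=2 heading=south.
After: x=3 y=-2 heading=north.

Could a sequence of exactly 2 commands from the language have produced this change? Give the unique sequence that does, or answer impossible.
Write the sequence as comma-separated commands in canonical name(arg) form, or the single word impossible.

arc(left, 4), spin(left)

key: order matters: swapping arc(left, 4) and spin(left) lands elsewhere
from: x=-1 y=2 heading=south
step 1 (arc(left, 4)): x=3 y=-2 heading=east
step 2 (spin(left)): x=3 y=-2 heading=north
no rival 2-sequence matches.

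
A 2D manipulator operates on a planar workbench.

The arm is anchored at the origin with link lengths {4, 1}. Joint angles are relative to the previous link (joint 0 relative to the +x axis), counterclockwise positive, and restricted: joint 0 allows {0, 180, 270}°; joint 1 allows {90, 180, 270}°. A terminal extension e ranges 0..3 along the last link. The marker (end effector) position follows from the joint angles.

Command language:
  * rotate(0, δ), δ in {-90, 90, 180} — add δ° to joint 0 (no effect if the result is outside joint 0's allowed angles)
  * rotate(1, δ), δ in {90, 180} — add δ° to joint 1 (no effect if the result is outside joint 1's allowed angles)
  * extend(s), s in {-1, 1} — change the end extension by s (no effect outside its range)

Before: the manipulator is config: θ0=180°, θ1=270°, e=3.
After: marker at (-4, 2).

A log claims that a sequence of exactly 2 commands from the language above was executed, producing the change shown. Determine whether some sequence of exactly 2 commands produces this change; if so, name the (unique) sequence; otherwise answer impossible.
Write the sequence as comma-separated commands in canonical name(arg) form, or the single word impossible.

extend(-1), extend(-1)

t0: config: θ0=180°, θ1=270°, e=3
t=1 extend(-1) ⇒ config: θ0=180°, θ1=270°, e=2
t=2 extend(-1) ⇒ config: θ0=180°, θ1=270°, e=1
no rival 2-sequence matches.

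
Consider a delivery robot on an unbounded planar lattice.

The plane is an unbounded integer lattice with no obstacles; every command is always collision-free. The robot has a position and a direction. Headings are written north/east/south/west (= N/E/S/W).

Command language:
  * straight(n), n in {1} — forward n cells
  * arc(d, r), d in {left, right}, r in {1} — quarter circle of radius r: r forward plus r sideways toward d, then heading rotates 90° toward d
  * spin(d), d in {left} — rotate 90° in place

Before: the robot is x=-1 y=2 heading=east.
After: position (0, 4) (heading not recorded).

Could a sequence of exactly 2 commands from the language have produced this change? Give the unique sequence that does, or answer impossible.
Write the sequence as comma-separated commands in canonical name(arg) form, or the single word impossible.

key: running straight(1) before arc(left, 1) would end elsewhere — order is forced
initial: x=-1 y=2 heading=east
step 1 (arc(left, 1)): x=0 y=3 heading=north
step 2 (straight(1)): x=0 y=4 heading=north
no other 2-command option fits: unique.

arc(left, 1), straight(1)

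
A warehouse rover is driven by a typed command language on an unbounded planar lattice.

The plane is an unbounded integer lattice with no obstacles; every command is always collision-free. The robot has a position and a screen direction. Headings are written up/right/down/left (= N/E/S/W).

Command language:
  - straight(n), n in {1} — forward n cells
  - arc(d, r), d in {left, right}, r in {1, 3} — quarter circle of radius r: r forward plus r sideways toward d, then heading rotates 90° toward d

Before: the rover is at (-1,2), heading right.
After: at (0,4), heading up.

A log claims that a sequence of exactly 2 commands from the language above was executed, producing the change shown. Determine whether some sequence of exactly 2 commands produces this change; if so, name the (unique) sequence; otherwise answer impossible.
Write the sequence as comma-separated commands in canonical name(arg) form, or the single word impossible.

arc(left, 1), straight(1)

key: running straight(1) before arc(left, 1) would end elsewhere — order is forced
initial: at (-1,2), heading right
[1] after arc(left, 1): at (0,3), heading up
[2] after straight(1): at (0,4), heading up
no other 2-command option fits: unique.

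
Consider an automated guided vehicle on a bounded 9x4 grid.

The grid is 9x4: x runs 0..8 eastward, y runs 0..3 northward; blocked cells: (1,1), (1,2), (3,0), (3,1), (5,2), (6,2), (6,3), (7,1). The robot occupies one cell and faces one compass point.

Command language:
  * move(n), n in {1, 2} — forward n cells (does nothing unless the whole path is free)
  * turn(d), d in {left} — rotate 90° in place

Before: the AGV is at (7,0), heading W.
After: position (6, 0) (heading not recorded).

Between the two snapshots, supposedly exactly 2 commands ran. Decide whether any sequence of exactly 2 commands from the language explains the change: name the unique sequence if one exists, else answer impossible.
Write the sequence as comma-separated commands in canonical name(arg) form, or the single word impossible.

key: order matters: swapping move(1) and turn(left) lands elsewhere
initial: at (7,0), heading W
[1] after move(1): at (6,0), heading W
[2] after turn(left): at (6,0), heading S
uniquely the one of 9 2-step routes that fits.

move(1), turn(left)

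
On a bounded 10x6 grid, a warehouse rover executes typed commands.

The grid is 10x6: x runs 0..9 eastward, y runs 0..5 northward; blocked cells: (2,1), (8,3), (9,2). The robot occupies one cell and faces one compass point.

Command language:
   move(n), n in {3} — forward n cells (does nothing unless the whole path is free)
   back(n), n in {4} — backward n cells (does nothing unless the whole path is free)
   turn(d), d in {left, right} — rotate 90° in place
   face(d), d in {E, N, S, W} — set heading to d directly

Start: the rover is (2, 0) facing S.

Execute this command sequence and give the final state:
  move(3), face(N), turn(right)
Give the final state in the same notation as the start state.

(2, 0) facing E

start: (2, 0) facing S
[1] after move(3): (2, 0) facing S
[2] after face(N): (2, 0) facing N
[3] after turn(right): (2, 0) facing E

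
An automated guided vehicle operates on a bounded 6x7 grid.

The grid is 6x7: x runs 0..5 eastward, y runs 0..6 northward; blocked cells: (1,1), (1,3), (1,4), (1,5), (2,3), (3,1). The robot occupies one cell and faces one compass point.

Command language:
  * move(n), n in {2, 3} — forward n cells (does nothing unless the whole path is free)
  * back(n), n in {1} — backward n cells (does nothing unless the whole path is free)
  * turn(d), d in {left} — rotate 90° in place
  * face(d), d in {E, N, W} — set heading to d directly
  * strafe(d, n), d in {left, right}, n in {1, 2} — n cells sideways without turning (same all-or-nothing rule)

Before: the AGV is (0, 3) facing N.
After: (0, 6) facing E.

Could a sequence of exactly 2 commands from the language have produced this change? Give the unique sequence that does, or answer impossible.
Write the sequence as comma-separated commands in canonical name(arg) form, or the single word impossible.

move(3), face(E)

key: cell and facing (now E) both changed — the 2 commands mix motion and turning
t0: (0, 3) facing N
[1] after move(3): (0, 6) facing N
[2] after face(E): (0, 6) facing E
no other 2-command option fits: unique.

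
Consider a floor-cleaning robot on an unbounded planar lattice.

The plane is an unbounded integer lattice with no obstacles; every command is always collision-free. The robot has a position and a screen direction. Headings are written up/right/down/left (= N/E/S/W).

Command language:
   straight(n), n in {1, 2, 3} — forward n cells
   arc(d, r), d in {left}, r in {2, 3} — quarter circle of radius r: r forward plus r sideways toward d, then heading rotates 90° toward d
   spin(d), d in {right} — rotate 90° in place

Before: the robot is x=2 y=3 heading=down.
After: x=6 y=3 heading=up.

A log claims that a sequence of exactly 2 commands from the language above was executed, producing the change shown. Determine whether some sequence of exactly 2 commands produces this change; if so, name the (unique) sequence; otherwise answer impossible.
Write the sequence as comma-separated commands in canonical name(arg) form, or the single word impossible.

arc(left, 2), arc(left, 2)

key: cell and facing (now N) both changed — the 2 commands mix motion and turning
from: x=2 y=3 heading=down
1. arc(left, 2) → x=4 y=1 heading=right
2. arc(left, 2) → x=6 y=3 heading=up
no other 2-command option fits: unique.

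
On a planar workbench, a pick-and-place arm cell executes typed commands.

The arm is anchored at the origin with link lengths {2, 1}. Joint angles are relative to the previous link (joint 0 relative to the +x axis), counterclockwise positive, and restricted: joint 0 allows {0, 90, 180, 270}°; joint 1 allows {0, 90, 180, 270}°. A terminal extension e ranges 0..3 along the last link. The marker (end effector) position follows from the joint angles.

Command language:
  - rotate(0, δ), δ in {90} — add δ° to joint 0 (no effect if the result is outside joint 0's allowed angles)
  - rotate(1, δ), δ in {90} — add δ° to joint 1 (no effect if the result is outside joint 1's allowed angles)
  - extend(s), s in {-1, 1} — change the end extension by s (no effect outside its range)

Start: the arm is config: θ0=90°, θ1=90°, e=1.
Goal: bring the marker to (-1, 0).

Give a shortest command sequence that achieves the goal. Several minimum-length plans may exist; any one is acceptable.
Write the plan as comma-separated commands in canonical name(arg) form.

initial: config: θ0=90°, θ1=90°, e=1
t=1 rotate(0, 90) ⇒ config: θ0=180°, θ1=90°, e=1
t=2 extend(-1) ⇒ config: θ0=180°, θ1=90°, e=0
t=3 rotate(1, 90) ⇒ config: θ0=180°, θ1=180°, e=0
nothing shorter than 3 reaches the goal.

rotate(0, 90), extend(-1), rotate(1, 90)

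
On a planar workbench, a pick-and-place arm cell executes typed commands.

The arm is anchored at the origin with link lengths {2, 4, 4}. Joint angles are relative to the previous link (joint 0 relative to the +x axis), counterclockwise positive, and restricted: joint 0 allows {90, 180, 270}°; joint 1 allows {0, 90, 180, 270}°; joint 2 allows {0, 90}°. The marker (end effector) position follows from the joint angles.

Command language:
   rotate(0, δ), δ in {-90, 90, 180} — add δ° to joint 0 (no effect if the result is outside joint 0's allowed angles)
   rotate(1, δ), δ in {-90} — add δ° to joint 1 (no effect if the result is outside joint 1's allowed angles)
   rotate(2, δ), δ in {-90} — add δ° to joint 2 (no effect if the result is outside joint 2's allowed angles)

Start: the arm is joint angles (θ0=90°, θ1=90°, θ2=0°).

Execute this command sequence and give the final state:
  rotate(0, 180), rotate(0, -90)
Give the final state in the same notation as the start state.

joint angles (θ0=180°, θ1=90°, θ2=0°)

from: joint angles (θ0=90°, θ1=90°, θ2=0°)
1. rotate(0, 180) → joint angles (θ0=270°, θ1=90°, θ2=0°)
2. rotate(0, -90) → joint angles (θ0=180°, θ1=90°, θ2=0°)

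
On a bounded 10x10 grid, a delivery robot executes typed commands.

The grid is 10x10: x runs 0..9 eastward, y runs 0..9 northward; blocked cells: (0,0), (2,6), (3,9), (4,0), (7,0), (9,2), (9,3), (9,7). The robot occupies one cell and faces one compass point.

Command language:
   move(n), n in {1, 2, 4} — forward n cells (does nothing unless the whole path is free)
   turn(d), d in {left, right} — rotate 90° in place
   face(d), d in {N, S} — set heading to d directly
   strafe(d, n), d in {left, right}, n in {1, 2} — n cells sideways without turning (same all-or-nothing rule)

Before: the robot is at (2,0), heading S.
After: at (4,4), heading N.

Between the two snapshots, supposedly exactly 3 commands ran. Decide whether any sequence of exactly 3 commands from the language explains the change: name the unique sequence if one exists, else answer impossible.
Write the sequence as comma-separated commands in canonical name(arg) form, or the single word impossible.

face(N), move(4), strafe(right, 2)

key: position moved to (4,4) AND the heading swung to N — translation plus rotation needed
begin: at (2,0), heading S
[1] after face(N): at (2,0), heading N
[2] after move(4): at (2,4), heading N
[3] after strafe(right, 2): at (4,4), heading N
uniquely the one of 1331 3-step routes that fits.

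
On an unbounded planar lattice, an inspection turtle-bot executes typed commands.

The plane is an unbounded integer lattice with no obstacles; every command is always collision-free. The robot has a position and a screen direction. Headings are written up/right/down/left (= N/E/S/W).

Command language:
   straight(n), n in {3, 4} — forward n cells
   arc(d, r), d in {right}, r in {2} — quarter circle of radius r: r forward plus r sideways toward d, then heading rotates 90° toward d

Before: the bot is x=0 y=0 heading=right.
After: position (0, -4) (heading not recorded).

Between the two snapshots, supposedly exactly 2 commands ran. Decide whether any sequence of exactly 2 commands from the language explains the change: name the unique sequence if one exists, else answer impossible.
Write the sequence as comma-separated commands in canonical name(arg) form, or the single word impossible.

arc(right, 2), arc(right, 2)

from: x=0 y=0 heading=right
[1] after arc(right, 2): x=2 y=-2 heading=down
[2] after arc(right, 2): x=0 y=-4 heading=left
uniquely the one of 9 2-step routes that fits.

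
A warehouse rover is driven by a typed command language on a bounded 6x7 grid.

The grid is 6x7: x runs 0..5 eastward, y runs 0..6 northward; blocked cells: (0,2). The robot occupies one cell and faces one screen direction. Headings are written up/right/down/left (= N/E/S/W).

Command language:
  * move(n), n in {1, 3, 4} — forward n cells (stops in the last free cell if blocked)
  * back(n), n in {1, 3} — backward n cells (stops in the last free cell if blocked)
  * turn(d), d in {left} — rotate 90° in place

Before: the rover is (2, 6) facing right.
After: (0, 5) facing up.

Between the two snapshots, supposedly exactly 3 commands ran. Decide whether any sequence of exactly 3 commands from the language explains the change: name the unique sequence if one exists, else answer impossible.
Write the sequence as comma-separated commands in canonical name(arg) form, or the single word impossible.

back(3), turn(left), back(1)

key: order matters: swapping back(3) and back(1) lands elsewhere
initial: (2, 6) facing right
t=1 back(3) ⇒ (0, 6) facing right
t=2 turn(left) ⇒ (0, 6) facing up
t=3 back(1) ⇒ (0, 5) facing up
uniquely the one of 216 3-step routes that fits.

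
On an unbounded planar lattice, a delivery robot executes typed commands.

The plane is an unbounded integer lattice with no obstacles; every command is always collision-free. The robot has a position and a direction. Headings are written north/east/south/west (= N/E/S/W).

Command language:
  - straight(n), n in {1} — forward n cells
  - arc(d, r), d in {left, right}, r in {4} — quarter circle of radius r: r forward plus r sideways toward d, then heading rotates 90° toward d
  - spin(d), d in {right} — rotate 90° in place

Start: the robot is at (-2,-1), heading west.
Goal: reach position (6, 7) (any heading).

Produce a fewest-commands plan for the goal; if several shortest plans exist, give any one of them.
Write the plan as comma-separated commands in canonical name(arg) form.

spin(right), arc(right, 4), arc(left, 4)

begin: at (-2,-1), heading west
[1] after spin(right): at (-2,-1), heading north
[2] after arc(right, 4): at (2,3), heading east
[3] after arc(left, 4): at (6,7), heading north
no 2-step plan works, so 3 is optimal.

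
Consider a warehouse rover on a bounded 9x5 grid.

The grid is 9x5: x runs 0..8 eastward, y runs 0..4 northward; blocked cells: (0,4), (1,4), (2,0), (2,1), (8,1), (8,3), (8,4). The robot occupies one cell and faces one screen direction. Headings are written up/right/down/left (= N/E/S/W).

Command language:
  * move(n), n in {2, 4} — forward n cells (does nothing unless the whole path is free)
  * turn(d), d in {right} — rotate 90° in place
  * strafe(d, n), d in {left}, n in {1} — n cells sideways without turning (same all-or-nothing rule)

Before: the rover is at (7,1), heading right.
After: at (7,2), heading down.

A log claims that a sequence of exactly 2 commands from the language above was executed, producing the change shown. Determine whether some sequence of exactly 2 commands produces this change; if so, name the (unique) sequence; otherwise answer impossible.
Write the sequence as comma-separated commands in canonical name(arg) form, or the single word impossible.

key: order matters: swapping strafe(left, 1) and turn(right) lands elsewhere
start: at (7,1), heading right
1. strafe(left, 1) → at (7,2), heading right
2. turn(right) → at (7,2), heading down
no rival 2-sequence matches.

strafe(left, 1), turn(right)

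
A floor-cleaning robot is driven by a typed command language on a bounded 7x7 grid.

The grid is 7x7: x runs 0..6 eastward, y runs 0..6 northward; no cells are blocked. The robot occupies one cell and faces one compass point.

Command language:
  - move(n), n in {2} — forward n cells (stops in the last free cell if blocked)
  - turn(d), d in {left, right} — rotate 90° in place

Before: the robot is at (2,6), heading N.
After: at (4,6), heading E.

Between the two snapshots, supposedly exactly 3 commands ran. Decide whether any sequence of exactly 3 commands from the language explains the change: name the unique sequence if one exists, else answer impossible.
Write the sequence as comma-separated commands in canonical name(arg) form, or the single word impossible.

key: the first move(2) runs into the grid edge before its full distance
start: at (2,6), heading N
t=1 move(2) ⇒ at (2,6), heading N
t=2 turn(right) ⇒ at (2,6), heading E
t=3 move(2) ⇒ at (4,6), heading E
all 27 alternatives checked — unique.

move(2), turn(right), move(2)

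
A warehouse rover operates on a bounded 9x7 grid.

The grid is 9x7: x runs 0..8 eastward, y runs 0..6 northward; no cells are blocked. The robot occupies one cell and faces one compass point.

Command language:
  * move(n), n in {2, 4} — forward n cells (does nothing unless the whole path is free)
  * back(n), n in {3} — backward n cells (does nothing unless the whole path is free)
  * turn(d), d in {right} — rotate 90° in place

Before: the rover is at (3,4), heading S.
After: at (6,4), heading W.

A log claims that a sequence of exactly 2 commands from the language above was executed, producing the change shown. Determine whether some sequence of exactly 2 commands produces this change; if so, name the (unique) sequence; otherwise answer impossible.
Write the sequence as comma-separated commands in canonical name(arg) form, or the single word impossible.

turn(right), back(3)

key: order matters: swapping turn(right) and back(3) lands elsewhere
from: at (3,4), heading S
step 1 (turn(right)): at (3,4), heading W
step 2 (back(3)): at (6,4), heading W
all 16 alternatives checked — unique.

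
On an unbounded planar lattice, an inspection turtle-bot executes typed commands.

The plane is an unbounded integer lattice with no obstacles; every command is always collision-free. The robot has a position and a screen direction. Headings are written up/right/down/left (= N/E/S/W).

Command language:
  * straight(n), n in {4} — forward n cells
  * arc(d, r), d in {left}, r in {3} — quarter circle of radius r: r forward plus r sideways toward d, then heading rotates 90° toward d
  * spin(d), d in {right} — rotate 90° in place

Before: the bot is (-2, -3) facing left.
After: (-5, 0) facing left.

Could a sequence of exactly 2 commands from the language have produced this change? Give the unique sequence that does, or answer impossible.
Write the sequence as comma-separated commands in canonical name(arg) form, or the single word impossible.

key: running arc(left, 3) before spin(right) would end elsewhere — order is forced
t0: (-2, -3) facing left
[1] after spin(right): (-2, -3) facing up
[2] after arc(left, 3): (-5, 0) facing left
no other 2-command option fits: unique.

spin(right), arc(left, 3)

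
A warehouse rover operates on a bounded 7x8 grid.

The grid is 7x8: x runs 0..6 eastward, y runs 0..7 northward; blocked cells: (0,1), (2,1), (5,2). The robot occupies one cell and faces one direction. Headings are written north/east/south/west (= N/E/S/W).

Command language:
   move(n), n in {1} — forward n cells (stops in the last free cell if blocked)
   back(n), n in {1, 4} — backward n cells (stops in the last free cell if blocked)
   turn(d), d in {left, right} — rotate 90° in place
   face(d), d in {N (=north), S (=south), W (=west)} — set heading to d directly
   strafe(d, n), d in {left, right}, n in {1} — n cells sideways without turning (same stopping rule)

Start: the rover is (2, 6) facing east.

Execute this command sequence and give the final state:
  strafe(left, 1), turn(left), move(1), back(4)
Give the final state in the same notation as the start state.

(2, 3) facing north

t0: (2, 6) facing east
[1] after strafe(left, 1): (2, 7) facing east
[2] after turn(left): (2, 7) facing north
[3] after move(1): (2, 7) facing north
[4] after back(4): (2, 3) facing north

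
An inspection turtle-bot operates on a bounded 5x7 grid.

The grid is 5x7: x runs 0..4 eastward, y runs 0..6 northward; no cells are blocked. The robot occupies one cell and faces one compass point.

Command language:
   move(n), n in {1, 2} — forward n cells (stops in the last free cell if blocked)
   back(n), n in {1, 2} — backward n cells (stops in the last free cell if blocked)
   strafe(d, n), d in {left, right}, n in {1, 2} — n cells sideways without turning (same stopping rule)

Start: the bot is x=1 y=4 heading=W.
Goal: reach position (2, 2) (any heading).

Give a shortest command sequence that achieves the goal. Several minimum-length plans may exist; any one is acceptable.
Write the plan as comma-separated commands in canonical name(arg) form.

t0: x=1 y=4 heading=W
t=1 back(1) ⇒ x=2 y=4 heading=W
t=2 strafe(left, 2) ⇒ x=2 y=2 heading=W
no 1-step plan works, so 2 is optimal.

back(1), strafe(left, 2)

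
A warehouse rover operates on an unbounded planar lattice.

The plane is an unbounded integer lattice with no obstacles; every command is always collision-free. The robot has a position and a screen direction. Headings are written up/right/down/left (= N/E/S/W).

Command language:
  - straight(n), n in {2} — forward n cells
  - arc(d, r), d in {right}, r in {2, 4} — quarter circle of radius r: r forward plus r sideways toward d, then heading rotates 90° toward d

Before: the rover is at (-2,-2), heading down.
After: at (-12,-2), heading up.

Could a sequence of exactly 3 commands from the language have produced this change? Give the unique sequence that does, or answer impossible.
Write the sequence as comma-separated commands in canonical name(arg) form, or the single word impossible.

arc(right, 4), straight(2), arc(right, 4)

key: position moved to (-12,-2) AND the heading swung to N — translation plus rotation needed
begin: at (-2,-2), heading down
t=1 arc(right, 4) ⇒ at (-6,-6), heading left
t=2 straight(2) ⇒ at (-8,-6), heading left
t=3 arc(right, 4) ⇒ at (-12,-2), heading up
no other 3-command option fits: unique.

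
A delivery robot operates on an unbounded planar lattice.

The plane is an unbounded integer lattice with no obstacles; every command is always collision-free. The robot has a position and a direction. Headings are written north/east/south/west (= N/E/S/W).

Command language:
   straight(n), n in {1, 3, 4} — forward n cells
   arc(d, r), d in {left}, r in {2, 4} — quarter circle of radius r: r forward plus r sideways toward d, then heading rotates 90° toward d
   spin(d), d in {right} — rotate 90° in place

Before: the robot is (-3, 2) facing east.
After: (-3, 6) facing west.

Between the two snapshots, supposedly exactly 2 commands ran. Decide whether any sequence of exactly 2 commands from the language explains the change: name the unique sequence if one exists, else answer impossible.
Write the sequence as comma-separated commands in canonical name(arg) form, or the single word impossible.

arc(left, 2), arc(left, 2)

key: position moved to (-3,6) AND the heading swung to W — translation plus rotation needed
from: (-3, 2) facing east
[1] after arc(left, 2): (-1, 4) facing north
[2] after arc(left, 2): (-3, 6) facing west
all 36 alternatives checked — unique.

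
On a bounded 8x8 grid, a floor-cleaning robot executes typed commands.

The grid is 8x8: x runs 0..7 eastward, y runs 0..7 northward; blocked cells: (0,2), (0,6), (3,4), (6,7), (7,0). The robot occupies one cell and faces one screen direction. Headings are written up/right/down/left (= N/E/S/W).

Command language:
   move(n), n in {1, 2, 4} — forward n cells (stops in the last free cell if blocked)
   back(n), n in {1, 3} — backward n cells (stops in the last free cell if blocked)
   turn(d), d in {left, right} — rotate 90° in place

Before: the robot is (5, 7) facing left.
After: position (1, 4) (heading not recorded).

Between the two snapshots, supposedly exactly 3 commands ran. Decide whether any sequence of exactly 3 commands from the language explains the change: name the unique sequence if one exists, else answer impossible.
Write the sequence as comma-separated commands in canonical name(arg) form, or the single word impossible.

key: running back(3) before move(4) would end elsewhere — order is forced
begin: (5, 7) facing left
step 1 (move(4)): (1, 7) facing left
step 2 (turn(right)): (1, 7) facing up
step 3 (back(3)): (1, 4) facing up
no rival 3-sequence matches.

move(4), turn(right), back(3)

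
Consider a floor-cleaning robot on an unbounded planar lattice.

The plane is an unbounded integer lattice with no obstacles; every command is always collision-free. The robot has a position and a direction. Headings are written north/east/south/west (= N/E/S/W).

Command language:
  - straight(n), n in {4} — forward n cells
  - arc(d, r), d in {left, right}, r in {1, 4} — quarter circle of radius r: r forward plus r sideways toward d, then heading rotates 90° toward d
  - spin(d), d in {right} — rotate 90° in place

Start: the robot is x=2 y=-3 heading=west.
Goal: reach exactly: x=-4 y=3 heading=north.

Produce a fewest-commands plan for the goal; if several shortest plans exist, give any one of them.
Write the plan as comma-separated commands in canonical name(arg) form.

arc(right, 1), arc(left, 4), arc(right, 1)

from: x=2 y=-3 heading=west
[1] after arc(right, 1): x=1 y=-2 heading=north
[2] after arc(left, 4): x=-3 y=2 heading=west
[3] after arc(right, 1): x=-4 y=3 heading=north
nothing shorter than 3 reaches the goal.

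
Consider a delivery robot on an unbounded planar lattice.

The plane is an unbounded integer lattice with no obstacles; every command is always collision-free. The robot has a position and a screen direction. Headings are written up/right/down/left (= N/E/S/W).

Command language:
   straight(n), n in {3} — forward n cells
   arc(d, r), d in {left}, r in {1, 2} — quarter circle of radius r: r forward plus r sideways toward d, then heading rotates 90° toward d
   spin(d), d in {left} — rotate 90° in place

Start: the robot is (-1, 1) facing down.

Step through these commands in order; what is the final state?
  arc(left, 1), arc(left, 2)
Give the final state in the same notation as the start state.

(2, 2) facing up

start: (-1, 1) facing down
1. arc(left, 1) → (0, 0) facing right
2. arc(left, 2) → (2, 2) facing up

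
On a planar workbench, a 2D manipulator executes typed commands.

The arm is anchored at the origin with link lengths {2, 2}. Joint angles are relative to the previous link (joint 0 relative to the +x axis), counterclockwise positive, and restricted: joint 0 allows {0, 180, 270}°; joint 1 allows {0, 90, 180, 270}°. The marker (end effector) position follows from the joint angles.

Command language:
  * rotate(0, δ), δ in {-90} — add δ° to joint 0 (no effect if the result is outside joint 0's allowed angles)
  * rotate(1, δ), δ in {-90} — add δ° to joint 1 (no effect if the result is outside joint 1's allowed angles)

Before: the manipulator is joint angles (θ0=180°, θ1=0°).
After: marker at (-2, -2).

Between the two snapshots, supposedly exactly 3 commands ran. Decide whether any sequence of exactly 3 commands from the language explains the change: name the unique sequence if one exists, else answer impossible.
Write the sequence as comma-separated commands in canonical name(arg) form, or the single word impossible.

start: joint angles (θ0=180°, θ1=0°)
1. rotate(1, -90) → joint angles (θ0=180°, θ1=270°)
2. rotate(1, -90) → joint angles (θ0=180°, θ1=180°)
3. rotate(1, -90) → joint angles (θ0=180°, θ1=90°)
no rival 3-sequence matches.

rotate(1, -90), rotate(1, -90), rotate(1, -90)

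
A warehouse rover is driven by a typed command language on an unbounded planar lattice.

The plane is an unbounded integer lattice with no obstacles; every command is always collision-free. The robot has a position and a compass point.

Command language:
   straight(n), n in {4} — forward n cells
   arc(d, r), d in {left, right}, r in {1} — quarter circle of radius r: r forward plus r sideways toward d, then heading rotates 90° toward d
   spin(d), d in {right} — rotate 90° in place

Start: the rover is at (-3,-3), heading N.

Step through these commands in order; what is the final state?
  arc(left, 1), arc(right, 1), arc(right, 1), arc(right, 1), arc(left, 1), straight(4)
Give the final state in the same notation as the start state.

at (2,-2), heading E

begin: at (-3,-3), heading N
1. arc(left, 1) → at (-4,-2), heading W
2. arc(right, 1) → at (-5,-1), heading N
3. arc(right, 1) → at (-4,0), heading E
4. arc(right, 1) → at (-3,-1), heading S
5. arc(left, 1) → at (-2,-2), heading E
6. straight(4) → at (2,-2), heading E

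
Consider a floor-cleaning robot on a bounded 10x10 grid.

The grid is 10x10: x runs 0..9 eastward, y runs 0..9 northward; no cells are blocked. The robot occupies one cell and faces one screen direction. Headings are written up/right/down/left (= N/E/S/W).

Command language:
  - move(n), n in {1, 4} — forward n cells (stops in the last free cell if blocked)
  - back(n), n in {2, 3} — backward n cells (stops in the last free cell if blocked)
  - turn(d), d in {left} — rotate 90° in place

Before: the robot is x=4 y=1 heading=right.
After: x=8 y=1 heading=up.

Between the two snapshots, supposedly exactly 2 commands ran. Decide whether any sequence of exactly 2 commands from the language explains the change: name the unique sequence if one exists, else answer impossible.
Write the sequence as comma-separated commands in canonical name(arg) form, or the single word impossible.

key: position moved to (8,1) AND the heading swung to N — translation plus rotation needed
begin: x=4 y=1 heading=right
[1] after move(4): x=8 y=1 heading=right
[2] after turn(left): x=8 y=1 heading=up
all 25 alternatives checked — unique.

move(4), turn(left)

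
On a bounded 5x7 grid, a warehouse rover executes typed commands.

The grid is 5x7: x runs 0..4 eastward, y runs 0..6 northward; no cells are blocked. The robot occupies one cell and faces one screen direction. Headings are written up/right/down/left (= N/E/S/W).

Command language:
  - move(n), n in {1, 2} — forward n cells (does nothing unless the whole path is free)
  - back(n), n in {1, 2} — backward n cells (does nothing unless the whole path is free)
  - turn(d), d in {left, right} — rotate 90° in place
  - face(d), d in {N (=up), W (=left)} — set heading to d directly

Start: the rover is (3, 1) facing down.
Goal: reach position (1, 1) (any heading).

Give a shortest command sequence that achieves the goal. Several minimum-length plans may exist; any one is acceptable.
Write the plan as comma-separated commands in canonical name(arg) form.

face(W), move(2)

begin: (3, 1) facing down
[1] after face(W): (3, 1) facing left
[2] after move(2): (1, 1) facing left
nothing shorter than 2 reaches the goal.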